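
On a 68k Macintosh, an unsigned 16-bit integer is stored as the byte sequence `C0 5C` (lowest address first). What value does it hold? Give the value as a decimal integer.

49244

Big-endian stores the most-significant byte at the lowest address.
The bytes are already most-significant first: 0xC05C.
0xC05C = 49244.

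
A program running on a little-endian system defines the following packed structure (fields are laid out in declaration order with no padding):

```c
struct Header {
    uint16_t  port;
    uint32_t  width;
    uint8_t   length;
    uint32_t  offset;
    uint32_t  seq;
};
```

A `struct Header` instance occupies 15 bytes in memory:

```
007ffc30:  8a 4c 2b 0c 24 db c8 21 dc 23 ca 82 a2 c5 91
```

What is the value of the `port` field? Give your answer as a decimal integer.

`port` is the first field, at byte offset 0, occupying 2 bytes.
Bytes at offsets 0..1: 8A 4C.
Little-endian stores the least-significant byte at the lowest address.
Reassemble most-significant byte first: 4C 8A → 0x4C8A.
0x4C8A = 19594.

19594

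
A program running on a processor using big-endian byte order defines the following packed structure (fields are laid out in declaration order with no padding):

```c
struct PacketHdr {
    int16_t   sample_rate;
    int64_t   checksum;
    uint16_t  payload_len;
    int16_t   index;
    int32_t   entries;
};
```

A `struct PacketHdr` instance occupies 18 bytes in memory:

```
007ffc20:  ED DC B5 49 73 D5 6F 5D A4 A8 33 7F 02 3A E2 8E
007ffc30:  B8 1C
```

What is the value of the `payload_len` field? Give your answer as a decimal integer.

`payload_len` follows `sample_rate` (2 B), `checksum` (8 B), so it starts at offset 2 + 8 = 10 and occupies 2 bytes.
Bytes at offsets 10..11: 33 7F.
Big-endian stores the most-significant byte at the lowest address.
The bytes are already most-significant first: 0x337F.
0x337F = 13183.

13183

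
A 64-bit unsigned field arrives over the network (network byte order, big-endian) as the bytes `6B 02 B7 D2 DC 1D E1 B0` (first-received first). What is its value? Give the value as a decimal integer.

7710927628275671472

Big-endian stores the most-significant byte at the lowest address.
The bytes are already most-significant first: 0x6B02B7D2DC1DE1B0.
0x6B02B7D2DC1DE1B0 = 7710927628275671472.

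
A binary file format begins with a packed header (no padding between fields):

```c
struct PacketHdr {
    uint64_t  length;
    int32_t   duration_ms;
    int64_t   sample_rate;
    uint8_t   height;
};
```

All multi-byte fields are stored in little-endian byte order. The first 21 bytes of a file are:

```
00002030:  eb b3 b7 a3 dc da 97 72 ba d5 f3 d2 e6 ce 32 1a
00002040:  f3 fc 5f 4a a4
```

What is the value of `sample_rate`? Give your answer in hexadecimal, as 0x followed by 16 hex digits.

`sample_rate` follows `length` (8 B), `duration_ms` (4 B), so it starts at offset 8 + 4 = 12 and occupies 8 bytes.
Bytes at offsets 12..19: E6 CE 32 1A F3 FC 5F 4A.
Little-endian: lowest address holds the least-significant byte.
Reassemble most-significant byte first: 4A 5F FC F3 1A 32 CE E6 → 0x4A5FFCF31A32CEE6.

0x4A5FFCF31A32CEE6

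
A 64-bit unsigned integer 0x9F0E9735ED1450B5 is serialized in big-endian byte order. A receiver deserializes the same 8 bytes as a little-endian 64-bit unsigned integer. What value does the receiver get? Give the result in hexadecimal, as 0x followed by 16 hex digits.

0xB55014ED35970E9F

Stored big-endian, the bytes at ascending addresses are 9F 0E 97 35 ED 14 50 B5.
Read back as little-endian, the first byte is least significant, giving 0xB55014ED35970E9F.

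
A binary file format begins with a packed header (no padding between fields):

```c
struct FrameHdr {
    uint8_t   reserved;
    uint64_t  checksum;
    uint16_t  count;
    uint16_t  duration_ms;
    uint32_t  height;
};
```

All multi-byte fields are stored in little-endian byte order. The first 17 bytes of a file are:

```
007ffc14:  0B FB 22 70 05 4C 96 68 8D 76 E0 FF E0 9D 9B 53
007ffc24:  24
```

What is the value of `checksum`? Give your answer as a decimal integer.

10189559410178663163

`checksum` follows `reserved` (1 byte), so it starts at byte offset 1 and occupies 8 bytes.
Bytes at offsets 1..8: FB 22 70 05 4C 96 68 8D.
Little-endian: lowest address holds the least-significant byte.
Reassemble most-significant byte first: 8D 68 96 4C 05 70 22 FB → 0x8D68964C057022FB.
0x8D68964C057022FB = 10189559410178663163.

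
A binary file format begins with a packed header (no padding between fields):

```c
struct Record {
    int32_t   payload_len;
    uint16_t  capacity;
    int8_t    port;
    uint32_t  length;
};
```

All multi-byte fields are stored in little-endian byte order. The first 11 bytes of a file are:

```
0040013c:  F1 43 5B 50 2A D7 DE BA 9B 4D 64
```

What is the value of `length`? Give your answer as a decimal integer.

`length` follows `payload_len` (4 B), `capacity` (2 B), `port` (1 B), so it starts at offset 4 + 2 + 1 = 7 and occupies 4 bytes.
Bytes at offsets 7..10: BA 9B 4D 64.
In little-endian order the low byte comes first in memory.
Reassemble most-significant byte first: 64 4D 9B BA → 0x644D9BBA.
0x644D9BBA = 1682807738.

1682807738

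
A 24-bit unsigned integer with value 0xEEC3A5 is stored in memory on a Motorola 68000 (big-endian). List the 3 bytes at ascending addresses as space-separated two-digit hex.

EE C3 A5

Split into bytes (most-significant first): EE C3 A5.
Big-endian: lowest address holds the most-significant byte.
So the memory order matches the most-significant-first order: EE C3 A5.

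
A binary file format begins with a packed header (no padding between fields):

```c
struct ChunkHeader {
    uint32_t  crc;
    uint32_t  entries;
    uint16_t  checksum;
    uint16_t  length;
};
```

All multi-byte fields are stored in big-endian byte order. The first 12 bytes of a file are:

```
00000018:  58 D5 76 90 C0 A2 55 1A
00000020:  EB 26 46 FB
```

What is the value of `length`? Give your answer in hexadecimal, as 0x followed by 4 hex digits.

`length` follows `crc` (4 B), `entries` (4 B), `checksum` (2 B), so it starts at offset 4 + 4 + 2 = 10 and occupies 2 bytes.
Bytes at offsets 10..11: 46 FB.
In big-endian order the high byte comes first in memory.
The bytes are already most-significant first: 0x46FB.

0x46FB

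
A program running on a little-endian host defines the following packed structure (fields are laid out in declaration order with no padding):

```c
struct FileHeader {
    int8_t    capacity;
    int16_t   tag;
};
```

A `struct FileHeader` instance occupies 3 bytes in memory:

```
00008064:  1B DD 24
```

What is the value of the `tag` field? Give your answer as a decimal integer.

9437

`tag` follows `capacity` (1 byte), so it starts at byte offset 1 and occupies 2 bytes.
Bytes at offsets 1..2: DD 24.
In little-endian order the low byte comes first in memory.
Reassemble most-significant byte first: 24 DD → 0x24DD.
0x24DD = 9437.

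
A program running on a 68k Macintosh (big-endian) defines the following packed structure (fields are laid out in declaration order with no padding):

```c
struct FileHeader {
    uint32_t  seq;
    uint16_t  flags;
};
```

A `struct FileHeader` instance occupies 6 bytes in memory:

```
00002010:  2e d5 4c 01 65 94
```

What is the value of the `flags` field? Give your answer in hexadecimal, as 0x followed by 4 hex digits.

0x6594

`flags` follows `seq` (4 bytes), so it starts at byte offset 4 and occupies 2 bytes.
Bytes at offsets 4..5: 65 94.
Big-endian: lowest address holds the most-significant byte.
The bytes are already most-significant first: 0x6594.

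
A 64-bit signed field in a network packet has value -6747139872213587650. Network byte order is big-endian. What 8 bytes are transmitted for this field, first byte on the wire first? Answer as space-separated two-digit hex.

Two's complement of -6747139872213587650 in 64 bits: 6747139872213587650 = 0x5DA2A7F7452A56C2; invert → 0xA25D5808BAD5A93D; add 1 → 0xA25D5808BAD5A93E.
Split into bytes (most-significant first): A2 5D 58 08 BA D5 A9 3E.
Big-endian stores the most-significant byte at the lowest address.
So the memory order matches the most-significant-first order: A2 5D 58 08 BA D5 A9 3E.

A2 5D 58 08 BA D5 A9 3E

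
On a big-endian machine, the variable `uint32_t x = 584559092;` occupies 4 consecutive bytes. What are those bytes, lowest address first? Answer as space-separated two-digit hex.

584559092 in hexadecimal, padded to 32 bits, is 0x22D7A9F4.
Split into bytes (most-significant first): 22 D7 A9 F4.
Big-endian stores the most-significant byte at the lowest address.
So the memory order matches the most-significant-first order: 22 D7 A9 F4.

22 D7 A9 F4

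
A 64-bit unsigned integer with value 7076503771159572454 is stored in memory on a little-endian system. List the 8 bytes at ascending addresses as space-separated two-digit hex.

7076503771159572454 in hexadecimal, padded to 64 bits, is 0x6234CAAFDBADAFE6.
Split into bytes (most-significant first): 62 34 CA AF DB AD AF E6.
In little-endian order the low byte comes first in memory.
So at ascending addresses the bytes are E6 AF AD DB AF CA 34 62.

E6 AF AD DB AF CA 34 62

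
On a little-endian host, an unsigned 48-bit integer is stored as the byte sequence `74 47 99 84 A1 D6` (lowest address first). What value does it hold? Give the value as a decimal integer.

235989202716532

Little-endian stores the least-significant byte at the lowest address.
Reassemble most-significant byte first: D6 A1 84 99 47 74 → 0xD6A184994774.
0xD6A184994774 = 235989202716532.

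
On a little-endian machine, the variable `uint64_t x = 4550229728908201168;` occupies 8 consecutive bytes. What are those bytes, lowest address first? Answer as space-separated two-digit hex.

4550229728908201168 in hexadecimal, padded to 64 bits, is 0x3F25A9D48DFECCD0.
Split into bytes (most-significant first): 3F 25 A9 D4 8D FE CC D0.
Little-endian: lowest address holds the least-significant byte.
So at ascending addresses the bytes are D0 CC FE 8D D4 A9 25 3F.

D0 CC FE 8D D4 A9 25 3F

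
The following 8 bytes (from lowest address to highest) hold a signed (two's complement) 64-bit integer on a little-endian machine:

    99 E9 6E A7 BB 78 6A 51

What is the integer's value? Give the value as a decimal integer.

Little-endian: lowest address holds the least-significant byte.
Reassemble most-significant byte first: 51 6A 78 BB A7 6E E9 99 → 0x516A78BBA76EE999.
0x516A78BBA76EE999 = 5866634211966773657.

5866634211966773657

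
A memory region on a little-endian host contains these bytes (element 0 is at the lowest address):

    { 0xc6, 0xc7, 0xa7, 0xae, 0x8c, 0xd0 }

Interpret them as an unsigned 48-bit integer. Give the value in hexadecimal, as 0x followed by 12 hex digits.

0xD08CAEA7C7C6

Little-endian stores the least-significant byte at the lowest address.
Reassemble most-significant byte first: D0 8C AE A7 C7 C6 → 0xD08CAEA7C7C6.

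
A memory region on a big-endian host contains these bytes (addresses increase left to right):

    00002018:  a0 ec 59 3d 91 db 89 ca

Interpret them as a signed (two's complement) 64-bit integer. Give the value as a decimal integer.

-6851002812162405942

Big-endian stores the most-significant byte at the lowest address.
The bytes are already most-significant first: 0xA0EC593D91DB89CA.
Top bit is set, so as a signed 64-bit value this is 0xA0EC593D91DB89CA − 2^64 = -6851002812162405942.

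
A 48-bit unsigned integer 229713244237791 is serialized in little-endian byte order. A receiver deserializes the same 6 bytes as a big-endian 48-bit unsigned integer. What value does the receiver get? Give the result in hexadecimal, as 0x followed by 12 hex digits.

229713244237791 in 48-bit hexadecimal is 0xD0EC4852AFDF.
Stored little-endian, the bytes at ascending addresses are DF AF 52 48 EC D0.
Read back as big-endian, the last byte is least significant, giving 0xDFAF5248ECD0.

0xDFAF5248ECD0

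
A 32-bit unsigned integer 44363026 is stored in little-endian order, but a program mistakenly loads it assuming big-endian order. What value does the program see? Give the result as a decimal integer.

44363026 in 32-bit hexadecimal is 0x02A4ED12.
Stored little-endian, the bytes at ascending addresses are 12 ED A4 02.
Read back as big-endian, the last byte is least significant, giving 0x12EDA402.
0x12EDA402 = 317563906.

317563906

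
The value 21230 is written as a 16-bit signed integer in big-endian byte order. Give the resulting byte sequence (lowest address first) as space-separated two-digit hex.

21230 in hexadecimal, padded to 16 bits, is 0x52EE.
Split into bytes (most-significant first): 52 EE.
In big-endian order the high byte comes first in memory.
So the memory order matches the most-significant-first order: 52 EE.

52 EE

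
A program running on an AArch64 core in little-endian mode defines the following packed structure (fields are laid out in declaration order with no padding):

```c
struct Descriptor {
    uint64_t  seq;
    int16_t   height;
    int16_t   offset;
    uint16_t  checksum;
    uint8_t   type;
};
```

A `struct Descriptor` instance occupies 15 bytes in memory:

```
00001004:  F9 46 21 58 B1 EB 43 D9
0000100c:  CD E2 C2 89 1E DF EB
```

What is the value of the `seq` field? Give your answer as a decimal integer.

`seq` is the first field, at byte offset 0, occupying 8 bytes.
Bytes at offsets 0..7: F9 46 21 58 B1 EB 43 D9.
Little-endian stores the least-significant byte at the lowest address.
Reassemble most-significant byte first: D9 43 EB B1 58 21 46 F9 → 0xD943EBB1582146F9.
0xD943EBB1582146F9 = 15655615876590290681.

15655615876590290681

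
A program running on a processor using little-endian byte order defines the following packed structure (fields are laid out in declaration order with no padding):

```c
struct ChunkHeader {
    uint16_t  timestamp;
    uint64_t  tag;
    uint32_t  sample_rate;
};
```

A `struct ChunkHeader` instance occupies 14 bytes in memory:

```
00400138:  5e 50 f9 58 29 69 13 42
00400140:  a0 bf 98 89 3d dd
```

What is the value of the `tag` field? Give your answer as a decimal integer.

13808109108654070009

`tag` follows `timestamp` (2 bytes), so it starts at byte offset 2 and occupies 8 bytes.
Bytes at offsets 2..9: F9 58 29 69 13 42 A0 BF.
Little-endian: lowest address holds the least-significant byte.
Reassemble most-significant byte first: BF A0 42 13 69 29 58 F9 → 0xBFA04213692958F9.
0xBFA04213692958F9 = 13808109108654070009.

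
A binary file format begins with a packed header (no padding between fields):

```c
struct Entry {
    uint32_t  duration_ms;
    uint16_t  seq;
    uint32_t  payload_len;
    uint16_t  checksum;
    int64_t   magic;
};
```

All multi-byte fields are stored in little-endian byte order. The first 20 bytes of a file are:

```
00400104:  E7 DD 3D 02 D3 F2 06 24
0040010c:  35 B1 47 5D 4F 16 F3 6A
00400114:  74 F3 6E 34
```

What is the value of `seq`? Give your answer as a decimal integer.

`seq` follows `duration_ms` (4 bytes), so it starts at byte offset 4 and occupies 2 bytes.
Bytes at offsets 4..5: D3 F2.
In little-endian order the low byte comes first in memory.
Reassemble most-significant byte first: F2 D3 → 0xF2D3.
0xF2D3 = 62163.

62163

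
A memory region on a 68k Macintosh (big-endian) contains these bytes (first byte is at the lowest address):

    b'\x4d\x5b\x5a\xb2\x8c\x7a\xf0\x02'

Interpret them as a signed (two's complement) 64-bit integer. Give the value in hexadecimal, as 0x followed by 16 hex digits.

In big-endian order the high byte comes first in memory.
The bytes are already most-significant first: 0x4D5B5AB28C7AF002.

0x4D5B5AB28C7AF002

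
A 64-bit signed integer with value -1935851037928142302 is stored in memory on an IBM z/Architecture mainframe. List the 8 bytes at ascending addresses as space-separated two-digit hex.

E5 22 79 BC D2 38 CA 22

Two's complement of -1935851037928142302 in 64 bits: 1935851037928142302 = 0x1ADD86432DC735DE; invert → 0xE52279BCD238CA21; add 1 → 0xE52279BCD238CA22.
Split into bytes (most-significant first): E5 22 79 BC D2 38 CA 22.
Big-endian stores the most-significant byte at the lowest address.
So the memory order matches the most-significant-first order: E5 22 79 BC D2 38 CA 22.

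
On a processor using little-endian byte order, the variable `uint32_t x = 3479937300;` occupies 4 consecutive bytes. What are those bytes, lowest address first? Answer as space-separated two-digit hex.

3479937300 in hexadecimal, padded to 32 bits, is 0xCF6BA114.
Split into bytes (most-significant first): CF 6B A1 14.
Little-endian stores the least-significant byte at the lowest address.
So at ascending addresses the bytes are 14 A1 6B CF.

14 A1 6B CF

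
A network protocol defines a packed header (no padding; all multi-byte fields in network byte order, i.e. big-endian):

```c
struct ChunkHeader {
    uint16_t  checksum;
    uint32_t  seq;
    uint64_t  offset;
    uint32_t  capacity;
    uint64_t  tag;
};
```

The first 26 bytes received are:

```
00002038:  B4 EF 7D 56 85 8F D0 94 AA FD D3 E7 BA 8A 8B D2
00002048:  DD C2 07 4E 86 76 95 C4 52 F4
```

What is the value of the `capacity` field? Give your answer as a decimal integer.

`capacity` follows `checksum` (2 B), `seq` (4 B), `offset` (8 B), so it starts at offset 2 + 4 + 8 = 14 and occupies 4 bytes.
Bytes at offsets 14..17: 8B D2 DD C2.
Big-endian: lowest address holds the most-significant byte.
The bytes are already most-significant first: 0x8BD2DDC2.
0x8BD2DDC2 = 2345852354.

2345852354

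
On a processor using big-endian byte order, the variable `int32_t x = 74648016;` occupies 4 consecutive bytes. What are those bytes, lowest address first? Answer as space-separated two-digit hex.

04 73 09 D0

74648016 in hexadecimal, padded to 32 bits, is 0x047309D0.
Split into bytes (most-significant first): 04 73 09 D0.
In big-endian order the high byte comes first in memory.
So the memory order matches the most-significant-first order: 04 73 09 D0.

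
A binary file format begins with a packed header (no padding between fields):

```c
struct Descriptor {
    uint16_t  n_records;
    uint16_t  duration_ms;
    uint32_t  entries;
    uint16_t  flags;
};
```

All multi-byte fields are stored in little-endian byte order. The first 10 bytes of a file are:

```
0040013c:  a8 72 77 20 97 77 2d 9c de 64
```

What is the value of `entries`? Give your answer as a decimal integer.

2620225431

`entries` follows `n_records` (2 B), `duration_ms` (2 B), so it starts at offset 2 + 2 = 4 and occupies 4 bytes.
Bytes at offsets 4..7: 97 77 2D 9C.
Little-endian stores the least-significant byte at the lowest address.
Reassemble most-significant byte first: 9C 2D 77 97 → 0x9C2D7797.
0x9C2D7797 = 2620225431.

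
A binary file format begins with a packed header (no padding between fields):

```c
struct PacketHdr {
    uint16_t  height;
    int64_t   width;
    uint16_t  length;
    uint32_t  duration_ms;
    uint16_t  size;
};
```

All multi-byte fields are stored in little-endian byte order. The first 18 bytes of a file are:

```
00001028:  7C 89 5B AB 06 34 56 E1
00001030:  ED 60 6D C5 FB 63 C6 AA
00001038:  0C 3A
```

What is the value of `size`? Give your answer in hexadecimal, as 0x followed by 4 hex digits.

`size` follows `height` (2 B), `width` (8 B), `length` (2 B), `duration_ms` (4 B), so it starts at offset 2 + 8 + 2 + 4 = 16 and occupies 2 bytes.
Bytes at offsets 16..17: 0C 3A.
Little-endian stores the least-significant byte at the lowest address.
Reassemble most-significant byte first: 3A 0C → 0x3A0C.

0x3A0C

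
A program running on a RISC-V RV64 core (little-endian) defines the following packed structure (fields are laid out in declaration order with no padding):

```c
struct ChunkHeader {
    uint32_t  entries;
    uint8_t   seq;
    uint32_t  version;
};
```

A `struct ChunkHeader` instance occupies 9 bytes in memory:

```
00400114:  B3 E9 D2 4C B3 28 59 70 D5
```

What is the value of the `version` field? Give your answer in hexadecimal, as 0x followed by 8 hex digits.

`version` follows `entries` (4 B), `seq` (1 B), so it starts at offset 4 + 1 = 5 and occupies 4 bytes.
Bytes at offsets 5..8: 28 59 70 D5.
Little-endian stores the least-significant byte at the lowest address.
Reassemble most-significant byte first: D5 70 59 28 → 0xD5705928.

0xD5705928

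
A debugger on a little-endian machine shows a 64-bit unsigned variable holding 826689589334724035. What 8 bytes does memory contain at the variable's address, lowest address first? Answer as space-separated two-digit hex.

C3 4D CF 2F CD FD 78 0B

826689589334724035 in hexadecimal, padded to 64 bits, is 0x0B78FDCD2FCF4DC3.
Split into bytes (most-significant first): 0B 78 FD CD 2F CF 4D C3.
In little-endian order the low byte comes first in memory.
So at ascending addresses the bytes are C3 4D CF 2F CD FD 78 0B.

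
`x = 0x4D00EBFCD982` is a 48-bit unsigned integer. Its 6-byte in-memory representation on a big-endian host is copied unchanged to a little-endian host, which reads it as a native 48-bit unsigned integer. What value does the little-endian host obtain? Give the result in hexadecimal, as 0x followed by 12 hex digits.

Stored big-endian, the bytes at ascending addresses are 4D 00 EB FC D9 82.
Read back as little-endian, the first byte is least significant, giving 0x82D9FCEB004D.

0x82D9FCEB004D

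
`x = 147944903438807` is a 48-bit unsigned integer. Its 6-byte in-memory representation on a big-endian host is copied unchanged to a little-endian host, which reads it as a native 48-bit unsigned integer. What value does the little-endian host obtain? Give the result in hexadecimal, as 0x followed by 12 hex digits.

147944903438807 in 48-bit hexadecimal is 0x868E1B6A71D7.
Stored big-endian, the bytes at ascending addresses are 86 8E 1B 6A 71 D7.
Read back as little-endian, the first byte is least significant, giving 0xD7716A1B8E86.

0xD7716A1B8E86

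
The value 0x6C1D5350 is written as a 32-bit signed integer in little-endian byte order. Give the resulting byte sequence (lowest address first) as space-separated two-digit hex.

Split into bytes (most-significant first): 6C 1D 53 50.
Little-endian stores the least-significant byte at the lowest address.
So at ascending addresses the bytes are 50 53 1D 6C.

50 53 1D 6C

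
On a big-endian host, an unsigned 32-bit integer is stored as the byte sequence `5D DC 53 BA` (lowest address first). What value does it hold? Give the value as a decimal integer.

1574720442

Big-endian stores the most-significant byte at the lowest address.
The bytes are already most-significant first: 0x5DDC53BA.
0x5DDC53BA = 1574720442.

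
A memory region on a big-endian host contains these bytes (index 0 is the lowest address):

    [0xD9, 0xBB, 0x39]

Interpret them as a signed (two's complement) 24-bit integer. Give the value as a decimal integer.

Big-endian stores the most-significant byte at the lowest address.
The bytes are already most-significant first: 0xD9BB39.
Top bit is set, so as a signed 24-bit value this is 0xD9BB39 − 2^24 = -2507975.

-2507975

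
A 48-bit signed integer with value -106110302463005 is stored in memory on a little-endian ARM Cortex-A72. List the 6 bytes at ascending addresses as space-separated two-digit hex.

Two's complement of -106110302463005 in 48 bits: 106110302463005 = 0x6081BAE2A41D; invert → 0x9F7E451D5BE2; add 1 → 0x9F7E451D5BE3.
Split into bytes (most-significant first): 9F 7E 45 1D 5B E3.
In little-endian order the low byte comes first in memory.
So at ascending addresses the bytes are E3 5B 1D 45 7E 9F.

E3 5B 1D 45 7E 9F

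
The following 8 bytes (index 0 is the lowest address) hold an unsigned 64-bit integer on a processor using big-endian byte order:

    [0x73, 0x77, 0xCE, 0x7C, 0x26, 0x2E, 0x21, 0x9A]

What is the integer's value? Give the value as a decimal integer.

8320345869202104730

In big-endian order the high byte comes first in memory.
The bytes are already most-significant first: 0x7377CE7C262E219A.
0x7377CE7C262E219A = 8320345869202104730.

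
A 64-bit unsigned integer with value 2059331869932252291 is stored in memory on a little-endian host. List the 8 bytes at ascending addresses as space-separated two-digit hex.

83 EC F3 C5 6C 37 94 1C

2059331869932252291 in hexadecimal, padded to 64 bits, is 0x1C94376CC5F3EC83.
Split into bytes (most-significant first): 1C 94 37 6C C5 F3 EC 83.
Little-endian stores the least-significant byte at the lowest address.
So at ascending addresses the bytes are 83 EC F3 C5 6C 37 94 1C.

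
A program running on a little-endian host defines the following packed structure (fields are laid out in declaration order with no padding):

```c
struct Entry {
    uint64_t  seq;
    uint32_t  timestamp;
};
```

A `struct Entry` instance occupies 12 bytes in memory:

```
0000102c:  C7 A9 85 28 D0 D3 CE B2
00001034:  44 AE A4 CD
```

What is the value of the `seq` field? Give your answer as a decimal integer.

`seq` is the first field, at byte offset 0, occupying 8 bytes.
Bytes at offsets 0..7: C7 A9 85 28 D0 D3 CE B2.
Little-endian stores the least-significant byte at the lowest address.
Reassemble most-significant byte first: B2 CE D3 D0 28 85 A9 C7 → 0xB2CED3D02885A9C7.
0xB2CED3D02885A9C7 = 12884468474940074439.

12884468474940074439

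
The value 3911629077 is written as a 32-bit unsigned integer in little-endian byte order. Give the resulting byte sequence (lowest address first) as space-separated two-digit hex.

15 B9 26 E9

3911629077 in hexadecimal, padded to 32 bits, is 0xE926B915.
Split into bytes (most-significant first): E9 26 B9 15.
Little-endian: lowest address holds the least-significant byte.
So at ascending addresses the bytes are 15 B9 26 E9.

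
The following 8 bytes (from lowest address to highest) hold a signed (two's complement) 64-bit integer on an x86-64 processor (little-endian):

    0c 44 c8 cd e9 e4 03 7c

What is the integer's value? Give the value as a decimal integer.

8936237778464162828

Little-endian: lowest address holds the least-significant byte.
Reassemble most-significant byte first: 7C 03 E4 E9 CD C8 44 0C → 0x7C03E4E9CDC8440C.
0x7C03E4E9CDC8440C = 8936237778464162828.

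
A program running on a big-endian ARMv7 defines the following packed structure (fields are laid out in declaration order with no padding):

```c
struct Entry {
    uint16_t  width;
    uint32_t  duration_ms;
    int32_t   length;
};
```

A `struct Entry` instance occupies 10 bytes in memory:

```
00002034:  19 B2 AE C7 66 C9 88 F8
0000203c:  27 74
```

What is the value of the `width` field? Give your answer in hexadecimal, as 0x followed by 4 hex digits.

0x19B2

`width` is the first field, at byte offset 0, occupying 2 bytes.
Bytes at offsets 0..1: 19 B2.
In big-endian order the high byte comes first in memory.
The bytes are already most-significant first: 0x19B2.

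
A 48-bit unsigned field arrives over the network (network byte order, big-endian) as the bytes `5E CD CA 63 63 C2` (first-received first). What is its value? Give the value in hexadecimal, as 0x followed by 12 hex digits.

In big-endian order the high byte comes first in memory.
The bytes are already most-significant first: 0x5ECDCA6363C2.

0x5ECDCA6363C2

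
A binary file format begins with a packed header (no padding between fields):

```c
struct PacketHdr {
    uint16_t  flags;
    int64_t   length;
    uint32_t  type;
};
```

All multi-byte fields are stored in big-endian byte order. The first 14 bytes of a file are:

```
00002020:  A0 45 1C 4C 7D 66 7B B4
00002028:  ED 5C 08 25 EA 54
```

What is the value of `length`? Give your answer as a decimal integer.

2039142610407583068

`length` follows `flags` (2 bytes), so it starts at byte offset 2 and occupies 8 bytes.
Bytes at offsets 2..9: 1C 4C 7D 66 7B B4 ED 5C.
In big-endian order the high byte comes first in memory.
The bytes are already most-significant first: 0x1C4C7D667BB4ED5C.
0x1C4C7D667BB4ED5C = 2039142610407583068.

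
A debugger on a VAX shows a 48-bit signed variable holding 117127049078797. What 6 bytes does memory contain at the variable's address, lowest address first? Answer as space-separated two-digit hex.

117127049078797 in hexadecimal, padded to 48 bits, is 0x6A86C427680D.
Split into bytes (most-significant first): 6A 86 C4 27 68 0D.
Little-endian: lowest address holds the least-significant byte.
So at ascending addresses the bytes are 0D 68 27 C4 86 6A.

0D 68 27 C4 86 6A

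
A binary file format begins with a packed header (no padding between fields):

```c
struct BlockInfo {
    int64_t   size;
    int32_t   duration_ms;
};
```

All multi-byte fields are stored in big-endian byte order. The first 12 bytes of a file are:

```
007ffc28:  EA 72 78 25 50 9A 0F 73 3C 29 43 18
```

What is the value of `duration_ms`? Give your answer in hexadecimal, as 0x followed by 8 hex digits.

0x3C294318

`duration_ms` follows `size` (8 bytes), so it starts at byte offset 8 and occupies 4 bytes.
Bytes at offsets 8..11: 3C 29 43 18.
Big-endian: lowest address holds the most-significant byte.
The bytes are already most-significant first: 0x3C294318.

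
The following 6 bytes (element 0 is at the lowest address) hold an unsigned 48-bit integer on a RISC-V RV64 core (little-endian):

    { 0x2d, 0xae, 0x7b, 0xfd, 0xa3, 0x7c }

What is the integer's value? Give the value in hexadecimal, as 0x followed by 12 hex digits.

Little-endian: lowest address holds the least-significant byte.
Reassemble most-significant byte first: 7C A3 FD 7B AE 2D → 0x7CA3FD7BAE2D.

0x7CA3FD7BAE2D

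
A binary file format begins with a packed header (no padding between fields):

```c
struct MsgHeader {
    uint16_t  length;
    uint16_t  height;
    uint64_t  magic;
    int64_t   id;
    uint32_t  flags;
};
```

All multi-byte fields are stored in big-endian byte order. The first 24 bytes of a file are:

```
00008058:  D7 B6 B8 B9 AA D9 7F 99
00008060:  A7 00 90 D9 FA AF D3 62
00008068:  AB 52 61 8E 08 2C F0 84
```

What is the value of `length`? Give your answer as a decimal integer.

`length` is the first field, at byte offset 0, occupying 2 bytes.
Bytes at offsets 0..1: D7 B6.
In big-endian order the high byte comes first in memory.
The bytes are already most-significant first: 0xD7B6.
0xD7B6 = 55222.

55222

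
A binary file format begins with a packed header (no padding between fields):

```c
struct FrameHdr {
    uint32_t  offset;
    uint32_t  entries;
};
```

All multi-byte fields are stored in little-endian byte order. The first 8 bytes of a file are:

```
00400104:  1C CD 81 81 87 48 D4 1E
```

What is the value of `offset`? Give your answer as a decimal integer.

`offset` is the first field, at byte offset 0, occupying 4 bytes.
Bytes at offsets 0..3: 1C CD 81 81.
Little-endian: lowest address holds the least-significant byte.
Reassemble most-significant byte first: 81 81 CD 1C → 0x8181CD1C.
0x8181CD1C = 2172767516.

2172767516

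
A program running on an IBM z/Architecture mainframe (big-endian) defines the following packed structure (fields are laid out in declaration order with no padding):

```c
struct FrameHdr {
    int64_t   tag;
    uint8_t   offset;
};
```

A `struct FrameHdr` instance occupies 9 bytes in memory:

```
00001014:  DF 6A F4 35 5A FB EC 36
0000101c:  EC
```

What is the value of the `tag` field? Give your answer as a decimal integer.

`tag` is the first field, at byte offset 0, occupying 8 bytes.
Bytes at offsets 0..7: DF 6A F4 35 5A FB EC 36.
In big-endian order the high byte comes first in memory.
The bytes are already most-significant first: 0xDF6AF4355AFBEC36.
Top bit is set, so as a signed 64-bit value this is 0xDF6AF4355AFBEC36 − 2^64 = -2347795745723388874.

-2347795745723388874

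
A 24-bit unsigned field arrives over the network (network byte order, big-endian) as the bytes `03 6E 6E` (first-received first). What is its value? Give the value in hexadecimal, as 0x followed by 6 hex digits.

Big-endian stores the most-significant byte at the lowest address.
The bytes are already most-significant first: 0x036E6E.

0x036E6E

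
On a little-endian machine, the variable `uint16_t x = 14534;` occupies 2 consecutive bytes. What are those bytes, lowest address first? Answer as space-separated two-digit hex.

C6 38

14534 in hexadecimal, padded to 16 bits, is 0x38C6.
Split into bytes (most-significant first): 38 C6.
Little-endian: lowest address holds the least-significant byte.
So at ascending addresses the bytes are C6 38.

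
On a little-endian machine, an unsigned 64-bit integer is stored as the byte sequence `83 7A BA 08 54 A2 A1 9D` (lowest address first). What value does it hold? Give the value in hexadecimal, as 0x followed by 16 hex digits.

0x9DA1A25408BA7A83

Little-endian: lowest address holds the least-significant byte.
Reassemble most-significant byte first: 9D A1 A2 54 08 BA 7A 83 → 0x9DA1A25408BA7A83.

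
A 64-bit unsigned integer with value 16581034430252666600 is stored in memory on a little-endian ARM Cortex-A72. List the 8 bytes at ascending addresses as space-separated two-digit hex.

E8 4E BB D7 F6 AA 1B E6

16581034430252666600 in hexadecimal, padded to 64 bits, is 0xE61BAAF6D7BB4EE8.
Split into bytes (most-significant first): E6 1B AA F6 D7 BB 4E E8.
Little-endian: lowest address holds the least-significant byte.
So at ascending addresses the bytes are E8 4E BB D7 F6 AA 1B E6.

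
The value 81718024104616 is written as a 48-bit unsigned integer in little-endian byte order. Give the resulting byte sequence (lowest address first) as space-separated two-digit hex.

A8 6A CC 75 52 4A

81718024104616 in hexadecimal, padded to 48 bits, is 0x4A5275CC6AA8.
Split into bytes (most-significant first): 4A 52 75 CC 6A A8.
Little-endian stores the least-significant byte at the lowest address.
So at ascending addresses the bytes are A8 6A CC 75 52 4A.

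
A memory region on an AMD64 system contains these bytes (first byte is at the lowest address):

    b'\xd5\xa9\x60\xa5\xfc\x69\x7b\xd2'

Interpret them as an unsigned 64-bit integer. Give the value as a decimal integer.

15166832703927527893

Little-endian: lowest address holds the least-significant byte.
Reassemble most-significant byte first: D2 7B 69 FC A5 60 A9 D5 → 0xD27B69FCA560A9D5.
0xD27B69FCA560A9D5 = 15166832703927527893.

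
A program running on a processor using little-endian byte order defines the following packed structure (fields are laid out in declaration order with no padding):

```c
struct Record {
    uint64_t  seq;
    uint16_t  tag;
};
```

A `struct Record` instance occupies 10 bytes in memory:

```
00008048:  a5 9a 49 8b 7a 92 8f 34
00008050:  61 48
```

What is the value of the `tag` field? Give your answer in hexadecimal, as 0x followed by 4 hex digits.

`tag` follows `seq` (8 bytes), so it starts at byte offset 8 and occupies 2 bytes.
Bytes at offsets 8..9: 61 48.
In little-endian order the low byte comes first in memory.
Reassemble most-significant byte first: 48 61 → 0x4861.

0x4861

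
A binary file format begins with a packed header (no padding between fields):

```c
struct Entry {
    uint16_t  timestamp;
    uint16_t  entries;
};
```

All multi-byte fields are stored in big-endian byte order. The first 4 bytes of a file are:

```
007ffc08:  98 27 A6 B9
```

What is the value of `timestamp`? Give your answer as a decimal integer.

38951

`timestamp` is the first field, at byte offset 0, occupying 2 bytes.
Bytes at offsets 0..1: 98 27.
In big-endian order the high byte comes first in memory.
The bytes are already most-significant first: 0x9827.
0x9827 = 38951.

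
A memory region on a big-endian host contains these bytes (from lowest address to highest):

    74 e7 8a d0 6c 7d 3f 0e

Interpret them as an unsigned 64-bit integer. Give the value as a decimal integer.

8423854255797780238

Big-endian stores the most-significant byte at the lowest address.
The bytes are already most-significant first: 0x74E78AD06C7D3F0E.
0x74E78AD06C7D3F0E = 8423854255797780238.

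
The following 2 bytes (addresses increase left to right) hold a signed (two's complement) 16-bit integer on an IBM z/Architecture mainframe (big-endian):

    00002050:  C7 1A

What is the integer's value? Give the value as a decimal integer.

-14566

In big-endian order the high byte comes first in memory.
The bytes are already most-significant first: 0xC71A.
Top bit is set, so as a signed 16-bit value this is 0xC71A − 2^16 = -14566.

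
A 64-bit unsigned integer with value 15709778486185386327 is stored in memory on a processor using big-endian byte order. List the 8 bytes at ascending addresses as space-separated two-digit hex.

15709778486185386327 in hexadecimal, padded to 64 bits, is 0xDA04584C99276157.
Split into bytes (most-significant first): DA 04 58 4C 99 27 61 57.
Big-endian: lowest address holds the most-significant byte.
So the memory order matches the most-significant-first order: DA 04 58 4C 99 27 61 57.

DA 04 58 4C 99 27 61 57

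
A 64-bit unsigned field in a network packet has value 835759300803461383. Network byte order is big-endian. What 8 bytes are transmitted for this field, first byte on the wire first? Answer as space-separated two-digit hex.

835759300803461383 in hexadecimal, padded to 64 bits, is 0x0B9936A7F21E8107.
Split into bytes (most-significant first): 0B 99 36 A7 F2 1E 81 07.
Big-endian: lowest address holds the most-significant byte.
So the memory order matches the most-significant-first order: 0B 99 36 A7 F2 1E 81 07.

0B 99 36 A7 F2 1E 81 07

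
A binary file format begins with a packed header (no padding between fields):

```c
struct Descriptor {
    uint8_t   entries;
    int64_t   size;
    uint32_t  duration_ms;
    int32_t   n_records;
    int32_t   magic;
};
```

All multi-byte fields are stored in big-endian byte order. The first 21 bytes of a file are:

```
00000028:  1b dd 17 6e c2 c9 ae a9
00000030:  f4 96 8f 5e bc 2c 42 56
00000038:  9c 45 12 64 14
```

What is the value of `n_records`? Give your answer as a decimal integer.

`n_records` follows `entries` (1 B), `size` (8 B), `duration_ms` (4 B), so it starts at offset 1 + 8 + 4 = 13 and occupies 4 bytes.
Bytes at offsets 13..16: 2C 42 56 9C.
Big-endian stores the most-significant byte at the lowest address.
The bytes are already most-significant first: 0x2C42569C.
0x2C42569C = 742545052.

742545052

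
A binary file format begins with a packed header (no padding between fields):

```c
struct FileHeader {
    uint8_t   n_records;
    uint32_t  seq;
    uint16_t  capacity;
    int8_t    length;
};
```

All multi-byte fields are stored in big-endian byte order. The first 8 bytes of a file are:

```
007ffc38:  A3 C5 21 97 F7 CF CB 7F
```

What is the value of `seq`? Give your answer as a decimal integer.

3307313143

`seq` follows `n_records` (1 byte), so it starts at byte offset 1 and occupies 4 bytes.
Bytes at offsets 1..4: C5 21 97 F7.
In big-endian order the high byte comes first in memory.
The bytes are already most-significant first: 0xC52197F7.
0xC52197F7 = 3307313143.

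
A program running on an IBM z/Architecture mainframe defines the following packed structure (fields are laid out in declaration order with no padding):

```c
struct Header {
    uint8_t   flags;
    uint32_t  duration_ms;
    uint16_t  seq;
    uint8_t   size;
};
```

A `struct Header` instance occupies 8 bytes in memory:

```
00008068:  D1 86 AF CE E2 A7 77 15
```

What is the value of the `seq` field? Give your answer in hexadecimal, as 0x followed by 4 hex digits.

0xA777

`seq` follows `flags` (1 B), `duration_ms` (4 B), so it starts at offset 1 + 4 = 5 and occupies 2 bytes.
Bytes at offsets 5..6: A7 77.
Big-endian stores the most-significant byte at the lowest address.
The bytes are already most-significant first: 0xA777.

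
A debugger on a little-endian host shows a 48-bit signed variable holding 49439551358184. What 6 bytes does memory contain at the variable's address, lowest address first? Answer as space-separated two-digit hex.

E8 84 E5 0A F7 2C

49439551358184 in hexadecimal, padded to 48 bits, is 0x2CF70AE584E8.
Split into bytes (most-significant first): 2C F7 0A E5 84 E8.
In little-endian order the low byte comes first in memory.
So at ascending addresses the bytes are E8 84 E5 0A F7 2C.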